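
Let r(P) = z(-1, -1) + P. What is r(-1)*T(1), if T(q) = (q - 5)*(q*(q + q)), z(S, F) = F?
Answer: 16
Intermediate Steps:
r(P) = -1 + P
T(q) = 2*q**2*(-5 + q) (T(q) = (-5 + q)*(q*(2*q)) = (-5 + q)*(2*q**2) = 2*q**2*(-5 + q))
r(-1)*T(1) = (-1 - 1)*(2*1**2*(-5 + 1)) = -4*(-4) = -2*(-8) = 16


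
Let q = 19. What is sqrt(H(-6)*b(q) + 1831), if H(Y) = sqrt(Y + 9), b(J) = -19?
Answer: sqrt(1831 - 19*sqrt(3)) ≈ 42.404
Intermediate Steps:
H(Y) = sqrt(9 + Y)
sqrt(H(-6)*b(q) + 1831) = sqrt(sqrt(9 - 6)*(-19) + 1831) = sqrt(sqrt(3)*(-19) + 1831) = sqrt(-19*sqrt(3) + 1831) = sqrt(1831 - 19*sqrt(3))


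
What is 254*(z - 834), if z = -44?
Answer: -223012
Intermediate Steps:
254*(z - 834) = 254*(-44 - 834) = 254*(-878) = -223012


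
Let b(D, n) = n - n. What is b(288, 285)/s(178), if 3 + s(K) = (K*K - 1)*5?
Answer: 0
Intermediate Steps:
b(D, n) = 0
s(K) = -8 + 5*K² (s(K) = -3 + (K*K - 1)*5 = -3 + (K² - 1)*5 = -3 + (-1 + K²)*5 = -3 + (-5 + 5*K²) = -8 + 5*K²)
b(288, 285)/s(178) = 0/(-8 + 5*178²) = 0/(-8 + 5*31684) = 0/(-8 + 158420) = 0/158412 = 0*(1/158412) = 0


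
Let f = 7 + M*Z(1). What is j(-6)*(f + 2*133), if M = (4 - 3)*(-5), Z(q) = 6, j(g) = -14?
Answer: -3402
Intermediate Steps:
M = -5 (M = 1*(-5) = -5)
f = -23 (f = 7 - 5*6 = 7 - 30 = -23)
j(-6)*(f + 2*133) = -14*(-23 + 2*133) = -14*(-23 + 266) = -14*243 = -3402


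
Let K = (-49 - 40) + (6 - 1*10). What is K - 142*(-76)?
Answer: 10699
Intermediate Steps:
K = -93 (K = -89 + (6 - 10) = -89 - 4 = -93)
K - 142*(-76) = -93 - 142*(-76) = -93 + 10792 = 10699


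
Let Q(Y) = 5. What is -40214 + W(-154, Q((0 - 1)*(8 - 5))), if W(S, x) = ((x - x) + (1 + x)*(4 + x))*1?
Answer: -40160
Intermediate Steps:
W(S, x) = (1 + x)*(4 + x) (W(S, x) = (0 + (1 + x)*(4 + x))*1 = ((1 + x)*(4 + x))*1 = (1 + x)*(4 + x))
-40214 + W(-154, Q((0 - 1)*(8 - 5))) = -40214 + (4 + 5**2 + 5*5) = -40214 + (4 + 25 + 25) = -40214 + 54 = -40160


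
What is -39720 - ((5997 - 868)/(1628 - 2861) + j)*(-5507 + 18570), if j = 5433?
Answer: -87489561640/1233 ≈ -7.0957e+7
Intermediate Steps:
-39720 - ((5997 - 868)/(1628 - 2861) + j)*(-5507 + 18570) = -39720 - ((5997 - 868)/(1628 - 2861) + 5433)*(-5507 + 18570) = -39720 - (5129/(-1233) + 5433)*13063 = -39720 - (5129*(-1/1233) + 5433)*13063 = -39720 - (-5129/1233 + 5433)*13063 = -39720 - 6693760*13063/1233 = -39720 - 1*87440586880/1233 = -39720 - 87440586880/1233 = -87489561640/1233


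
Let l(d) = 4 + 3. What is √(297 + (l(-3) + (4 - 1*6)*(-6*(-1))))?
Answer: 2*√73 ≈ 17.088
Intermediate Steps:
l(d) = 7
√(297 + (l(-3) + (4 - 1*6)*(-6*(-1)))) = √(297 + (7 + (4 - 1*6)*(-6*(-1)))) = √(297 + (7 + (4 - 6)*6)) = √(297 + (7 - 2*6)) = √(297 + (7 - 12)) = √(297 - 5) = √292 = 2*√73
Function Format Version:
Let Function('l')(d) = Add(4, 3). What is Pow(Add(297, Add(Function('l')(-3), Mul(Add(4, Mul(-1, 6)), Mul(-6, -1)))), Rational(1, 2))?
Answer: Mul(2, Pow(73, Rational(1, 2))) ≈ 17.088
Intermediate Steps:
Function('l')(d) = 7
Pow(Add(297, Add(Function('l')(-3), Mul(Add(4, Mul(-1, 6)), Mul(-6, -1)))), Rational(1, 2)) = Pow(Add(297, Add(7, Mul(Add(4, Mul(-1, 6)), Mul(-6, -1)))), Rational(1, 2)) = Pow(Add(297, Add(7, Mul(Add(4, -6), 6))), Rational(1, 2)) = Pow(Add(297, Add(7, Mul(-2, 6))), Rational(1, 2)) = Pow(Add(297, Add(7, -12)), Rational(1, 2)) = Pow(Add(297, -5), Rational(1, 2)) = Pow(292, Rational(1, 2)) = Mul(2, Pow(73, Rational(1, 2)))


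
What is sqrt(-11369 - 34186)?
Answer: I*sqrt(45555) ≈ 213.44*I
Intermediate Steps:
sqrt(-11369 - 34186) = sqrt(-45555) = I*sqrt(45555)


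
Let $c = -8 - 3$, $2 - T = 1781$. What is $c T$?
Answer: $19569$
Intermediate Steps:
$T = -1779$ ($T = 2 - 1781 = -1779$)
$c = -11$ ($c = -8 - 3 = -11$)
$c T = \left(-11\right) \left(-1779\right) = 19569$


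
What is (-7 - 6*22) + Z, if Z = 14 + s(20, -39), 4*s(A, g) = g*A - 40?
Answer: -330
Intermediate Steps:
s(A, g) = -10 + A*g/4 (s(A, g) = (g*A - 40)/4 = (A*g - 40)/4 = (-40 + A*g)/4 = -10 + A*g/4)
Z = -191 (Z = 14 + (-10 + (¼)*20*(-39)) = 14 + (-10 - 195) = 14 - 205 = -191)
(-7 - 6*22) + Z = (-7 - 6*22) - 191 = (-7 - 132) - 191 = -139 - 191 = -330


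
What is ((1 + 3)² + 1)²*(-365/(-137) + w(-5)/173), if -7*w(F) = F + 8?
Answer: 127623556/165907 ≈ 769.25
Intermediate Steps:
w(F) = -8/7 - F/7 (w(F) = -(F + 8)/7 = -(8 + F)/7 = -8/7 - F/7)
((1 + 3)² + 1)²*(-365/(-137) + w(-5)/173) = ((1 + 3)² + 1)²*(-365/(-137) + (-8/7 - ⅐*(-5))/173) = (4² + 1)²*(-365*(-1/137) + (-8/7 + 5/7)*(1/173)) = (16 + 1)²*(365/137 - 3/7*1/173) = 17²*(365/137 - 3/1211) = 289*(441604/165907) = 127623556/165907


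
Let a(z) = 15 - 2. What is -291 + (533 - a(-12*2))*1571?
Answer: 816629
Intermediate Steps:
a(z) = 13
-291 + (533 - a(-12*2))*1571 = -291 + (533 - 1*13)*1571 = -291 + (533 - 13)*1571 = -291 + 520*1571 = -291 + 816920 = 816629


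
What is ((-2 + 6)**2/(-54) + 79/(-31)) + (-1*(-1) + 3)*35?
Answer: 114799/837 ≈ 137.16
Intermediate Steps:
((-2 + 6)**2/(-54) + 79/(-31)) + (-1*(-1) + 3)*35 = (4**2*(-1/54) + 79*(-1/31)) + (1 + 3)*35 = (16*(-1/54) - 79/31) + 4*35 = (-8/27 - 79/31) + 140 = -2381/837 + 140 = 114799/837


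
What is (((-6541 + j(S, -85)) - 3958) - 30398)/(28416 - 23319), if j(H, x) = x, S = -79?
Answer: -40982/5097 ≈ -8.0404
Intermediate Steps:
(((-6541 + j(S, -85)) - 3958) - 30398)/(28416 - 23319) = (((-6541 - 85) - 3958) - 30398)/(28416 - 23319) = ((-6626 - 3958) - 30398)/5097 = (-10584 - 30398)*(1/5097) = -40982*1/5097 = -40982/5097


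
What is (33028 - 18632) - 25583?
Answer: -11187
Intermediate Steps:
(33028 - 18632) - 25583 = 14396 - 25583 = -11187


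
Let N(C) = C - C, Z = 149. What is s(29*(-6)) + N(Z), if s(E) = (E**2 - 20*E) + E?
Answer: 33582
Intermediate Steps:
N(C) = 0
s(E) = E**2 - 19*E
s(29*(-6)) + N(Z) = (29*(-6))*(-19 + 29*(-6)) + 0 = -174*(-19 - 174) + 0 = -174*(-193) + 0 = 33582 + 0 = 33582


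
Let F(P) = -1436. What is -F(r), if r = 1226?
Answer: 1436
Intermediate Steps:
-F(r) = -1*(-1436) = 1436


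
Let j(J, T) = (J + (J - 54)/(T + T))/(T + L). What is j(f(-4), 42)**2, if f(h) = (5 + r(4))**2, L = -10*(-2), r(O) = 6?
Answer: 104673361/27123264 ≈ 3.8592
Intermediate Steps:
L = 20
f(h) = 121 (f(h) = (5 + 6)**2 = 11**2 = 121)
j(J, T) = (J + (-54 + J)/(2*T))/(20 + T) (j(J, T) = (J + (J - 54)/(T + T))/(T + 20) = (J + (-54 + J)/((2*T)))/(20 + T) = (J + (-54 + J)*(1/(2*T)))/(20 + T) = (J + (-54 + J)/(2*T))/(20 + T))
j(f(-4), 42)**2 = ((-27 + (1/2)*121 + 121*42)/(42*(20 + 42)))**2 = ((1/42)*(-27 + 121/2 + 5082)/62)**2 = ((1/42)*(1/62)*(10231/2))**2 = (10231/5208)**2 = 104673361/27123264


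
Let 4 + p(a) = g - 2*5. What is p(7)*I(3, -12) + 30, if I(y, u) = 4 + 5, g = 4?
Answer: -60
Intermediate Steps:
I(y, u) = 9
p(a) = -10 (p(a) = -4 + (4 - 2*5) = -4 + (4 - 10) = -4 - 6 = -10)
p(7)*I(3, -12) + 30 = -10*9 + 30 = -90 + 30 = -60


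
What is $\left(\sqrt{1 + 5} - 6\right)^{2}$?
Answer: $\left(6 - \sqrt{6}\right)^{2} \approx 12.606$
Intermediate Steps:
$\left(\sqrt{1 + 5} - 6\right)^{2} = \left(\sqrt{6} - 6\right)^{2} = \left(-6 + \sqrt{6}\right)^{2}$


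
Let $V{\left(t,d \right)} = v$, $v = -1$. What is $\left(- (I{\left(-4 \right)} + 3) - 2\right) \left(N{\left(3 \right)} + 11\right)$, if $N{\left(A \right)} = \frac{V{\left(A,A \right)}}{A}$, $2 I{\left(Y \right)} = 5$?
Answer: $-80$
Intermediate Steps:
$V{\left(t,d \right)} = -1$
$I{\left(Y \right)} = \frac{5}{2}$ ($I{\left(Y \right)} = \frac{1}{2} \cdot 5 = \frac{5}{2}$)
$N{\left(A \right)} = - \frac{1}{A}$
$\left(- (I{\left(-4 \right)} + 3) - 2\right) \left(N{\left(3 \right)} + 11\right) = \left(- (\frac{5}{2} + 3) - 2\right) \left(- \frac{1}{3} + 11\right) = \left(\left(-1\right) \frac{11}{2} - 2\right) \left(\left(-1\right) \frac{1}{3} + 11\right) = \left(- \frac{11}{2} - 2\right) \left(- \frac{1}{3} + 11\right) = \left(- \frac{15}{2}\right) \frac{32}{3} = -80$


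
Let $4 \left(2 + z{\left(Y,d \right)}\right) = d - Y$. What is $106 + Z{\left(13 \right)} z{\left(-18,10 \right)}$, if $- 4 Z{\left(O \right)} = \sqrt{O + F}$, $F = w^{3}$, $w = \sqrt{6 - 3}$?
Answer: $106 - \frac{5 \sqrt{13 + 3 \sqrt{3}}}{4} \approx 100.67$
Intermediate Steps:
$w = \sqrt{3} \approx 1.732$
$F = 3 \sqrt{3}$ ($F = \left(\sqrt{3}\right)^{3} = 3 \sqrt{3} \approx 5.1962$)
$z{\left(Y,d \right)} = -2 - \frac{Y}{4} + \frac{d}{4}$ ($z{\left(Y,d \right)} = -2 + \frac{d - Y}{4} = -2 - \left(- \frac{d}{4} + \frac{Y}{4}\right) = -2 - \frac{Y}{4} + \frac{d}{4}$)
$Z{\left(O \right)} = - \frac{\sqrt{O + 3 \sqrt{3}}}{4}$
$106 + Z{\left(13 \right)} z{\left(-18,10 \right)} = 106 + - \frac{\sqrt{13 + 3 \sqrt{3}}}{4} \left(-2 - - \frac{9}{2} + \frac{1}{4} \cdot 10\right) = 106 + - \frac{\sqrt{13 + 3 \sqrt{3}}}{4} \left(-2 + \frac{9}{2} + \frac{5}{2}\right) = 106 + - \frac{\sqrt{13 + 3 \sqrt{3}}}{4} \cdot 5 = 106 - \frac{5 \sqrt{13 + 3 \sqrt{3}}}{4}$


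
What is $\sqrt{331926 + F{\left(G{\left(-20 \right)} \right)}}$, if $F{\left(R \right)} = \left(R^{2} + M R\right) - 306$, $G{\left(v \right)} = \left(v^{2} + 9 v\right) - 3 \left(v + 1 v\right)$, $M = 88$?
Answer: $2 \sqrt{119285} \approx 690.75$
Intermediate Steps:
$G{\left(v \right)} = v^{2} + 3 v$ ($G{\left(v \right)} = \left(v^{2} + 9 v\right) - 3 \left(v + v\right) = \left(v^{2} + 9 v\right) - 3 \cdot 2 v = \left(v^{2} + 9 v\right) - 6 v = v^{2} + 3 v$)
$F{\left(R \right)} = -306 + R^{2} + 88 R$ ($F{\left(R \right)} = \left(R^{2} + 88 R\right) - 306 = -306 + R^{2} + 88 R$)
$\sqrt{331926 + F{\left(G{\left(-20 \right)} \right)}} = \sqrt{331926 + \left(-306 + \left(- 20 \left(3 - 20\right)\right)^{2} + 88 \left(- 20 \left(3 - 20\right)\right)\right)} = \sqrt{331926 + \left(-306 + \left(\left(-20\right) \left(-17\right)\right)^{2} + 88 \left(\left(-20\right) \left(-17\right)\right)\right)} = \sqrt{331926 + \left(-306 + 340^{2} + 88 \cdot 340\right)} = \sqrt{331926 + \left(-306 + 115600 + 29920\right)} = \sqrt{331926 + 145214} = \sqrt{477140} = 2 \sqrt{119285}$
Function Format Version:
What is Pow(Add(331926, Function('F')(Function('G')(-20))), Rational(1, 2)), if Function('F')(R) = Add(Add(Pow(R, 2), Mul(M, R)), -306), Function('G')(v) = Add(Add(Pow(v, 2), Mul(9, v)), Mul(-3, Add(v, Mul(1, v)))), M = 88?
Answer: Mul(2, Pow(119285, Rational(1, 2))) ≈ 690.75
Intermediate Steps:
Function('G')(v) = Add(Pow(v, 2), Mul(3, v)) (Function('G')(v) = Add(Add(Pow(v, 2), Mul(9, v)), Mul(-3, Add(v, v))) = Add(Add(Pow(v, 2), Mul(9, v)), Mul(-3, Mul(2, v))) = Add(Add(Pow(v, 2), Mul(9, v)), Mul(-6, v)) = Add(Pow(v, 2), Mul(3, v)))
Function('F')(R) = Add(-306, Pow(R, 2), Mul(88, R)) (Function('F')(R) = Add(Add(Pow(R, 2), Mul(88, R)), -306) = Add(-306, Pow(R, 2), Mul(88, R)))
Pow(Add(331926, Function('F')(Function('G')(-20))), Rational(1, 2)) = Pow(Add(331926, Add(-306, Pow(Mul(-20, Add(3, -20)), 2), Mul(88, Mul(-20, Add(3, -20))))), Rational(1, 2)) = Pow(Add(331926, Add(-306, Pow(Mul(-20, -17), 2), Mul(88, Mul(-20, -17)))), Rational(1, 2)) = Pow(Add(331926, Add(-306, Pow(340, 2), Mul(88, 340))), Rational(1, 2)) = Pow(Add(331926, Add(-306, 115600, 29920)), Rational(1, 2)) = Pow(Add(331926, 145214), Rational(1, 2)) = Pow(477140, Rational(1, 2)) = Mul(2, Pow(119285, Rational(1, 2)))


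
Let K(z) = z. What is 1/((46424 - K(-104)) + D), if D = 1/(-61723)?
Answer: 61723/2871847743 ≈ 2.1492e-5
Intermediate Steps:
D = -1/61723 ≈ -1.6201e-5
1/((46424 - K(-104)) + D) = 1/((46424 - 1*(-104)) - 1/61723) = 1/((46424 + 104) - 1/61723) = 1/(46528 - 1/61723) = 1/(2871847743/61723) = 61723/2871847743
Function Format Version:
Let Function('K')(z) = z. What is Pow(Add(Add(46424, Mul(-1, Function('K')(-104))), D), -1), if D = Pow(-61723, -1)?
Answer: Rational(61723, 2871847743) ≈ 2.1492e-5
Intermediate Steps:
D = Rational(-1, 61723) ≈ -1.6201e-5
Pow(Add(Add(46424, Mul(-1, Function('K')(-104))), D), -1) = Pow(Add(Add(46424, Mul(-1, -104)), Rational(-1, 61723)), -1) = Pow(Add(Add(46424, 104), Rational(-1, 61723)), -1) = Pow(Add(46528, Rational(-1, 61723)), -1) = Pow(Rational(2871847743, 61723), -1) = Rational(61723, 2871847743)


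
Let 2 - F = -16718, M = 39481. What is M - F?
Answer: 22761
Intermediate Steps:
F = 16720 (F = 2 - 1*(-16718) = 2 + 16718 = 16720)
M - F = 39481 - 1*16720 = 39481 - 16720 = 22761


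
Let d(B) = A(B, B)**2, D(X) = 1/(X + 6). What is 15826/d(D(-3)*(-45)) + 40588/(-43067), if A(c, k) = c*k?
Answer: -1373189158/2180266875 ≈ -0.62983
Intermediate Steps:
D(X) = 1/(6 + X)
d(B) = B**4 (d(B) = (B*B)**2 = (B**2)**2 = B**4)
15826/d(D(-3)*(-45)) + 40588/(-43067) = 15826/((-45/(6 - 3))**4) + 40588/(-43067) = 15826/((-45/3)**4) + 40588*(-1/43067) = 15826/(((1/3)*(-45))**4) - 40588/43067 = 15826/((-15)**4) - 40588/43067 = 15826/50625 - 40588/43067 = -1373189158/2180266875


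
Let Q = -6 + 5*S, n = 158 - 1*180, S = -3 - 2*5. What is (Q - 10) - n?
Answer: -59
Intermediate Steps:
S = -13 (S = -3 - 10 = -13)
n = -22 (n = 158 - 180 = -22)
Q = -71 (Q = -6 + 5*(-13) = -6 - 65 = -71)
(Q - 10) - n = (-71 - 10) - 1*(-22) = -81 + 22 = -59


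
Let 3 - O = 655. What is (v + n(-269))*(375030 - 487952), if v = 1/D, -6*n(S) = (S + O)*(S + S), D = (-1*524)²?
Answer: 9773058526817/1048 ≈ 9.3254e+9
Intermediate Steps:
O = -652 (O = 3 - 1*655 = 3 - 655 = -652)
D = 274576 (D = (-524)² = 274576)
n(S) = -S*(-652 + S)/3 (n(S) = -(S - 652)*(S + S)/6 = -(-652 + S)*2*S/6 = -S*(-652 + S)/3)
v = 1/274576 ≈ 3.6420e-6
(v + n(-269))*(375030 - 487952) = (1/274576 + (⅓)*(-269)*(652 - 1*(-269)))*(375030 - 487952) = (1/274576 + (⅓)*(-269)*(652 + 269))*(-112922) = (1/274576 + (⅓)*(-269)*921)*(-112922) = (1/274576 - 82583)*(-112922) = -22675309807/274576*(-112922) = 9773058526817/1048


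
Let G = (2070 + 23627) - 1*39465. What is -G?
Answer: 13768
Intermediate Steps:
G = -13768 (G = 25697 - 39465 = -13768)
-G = -1*(-13768) = 13768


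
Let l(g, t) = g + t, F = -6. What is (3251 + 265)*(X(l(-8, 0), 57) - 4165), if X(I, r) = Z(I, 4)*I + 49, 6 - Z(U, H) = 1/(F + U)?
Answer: -102498432/7 ≈ -1.4643e+7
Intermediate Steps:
Z(U, H) = 6 - 1/(-6 + U)
X(I, r) = 49 + I*(-37 + 6*I)/(-6 + I) (X(I, r) = ((-37 + 6*I)/(-6 + I))*I + 49 = I*(-37 + 6*I)/(-6 + I) + 49 = 49 + I*(-37 + 6*I)/(-6 + I))
(3251 + 265)*(X(l(-8, 0), 57) - 4165) = (3251 + 265)*(6*(-49 + (-8 + 0)² + 2*(-8 + 0))/(-6 + (-8 + 0)) - 4165) = 3516*(6*(-49 + (-8)² + 2*(-8))/(-6 - 8) - 4165) = 3516*(6*(-49 + 64 - 16)/(-14) - 4165) = 3516*(6*(-1/14)*(-1) - 4165) = 3516*(3/7 - 4165) = 3516*(-29152/7) = -102498432/7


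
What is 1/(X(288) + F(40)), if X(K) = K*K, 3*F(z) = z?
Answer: 3/248872 ≈ 1.2054e-5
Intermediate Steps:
F(z) = z/3
X(K) = K²
1/(X(288) + F(40)) = 1/(288² + (⅓)*40) = 1/(82944 + 40/3) = 1/(248872/3) = 3/248872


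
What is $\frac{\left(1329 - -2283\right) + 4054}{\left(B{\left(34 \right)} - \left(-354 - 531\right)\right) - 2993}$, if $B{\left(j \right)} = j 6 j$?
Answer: $\frac{3833}{2414} \approx 1.5878$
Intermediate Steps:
$B{\left(j \right)} = 6 j^{2}$ ($B{\left(j \right)} = 6 j j = 6 j^{2}$)
$\frac{\left(1329 - -2283\right) + 4054}{\left(B{\left(34 \right)} - \left(-354 - 531\right)\right) - 2993} = \frac{\left(1329 - -2283\right) + 4054}{\left(6 \cdot 34^{2} - \left(-354 - 531\right)\right) - 2993} = \frac{\left(1329 + 2283\right) + 4054}{\left(6 \cdot 1156 - \left(-354 - 531\right)\right) - 2993} = \frac{3612 + 4054}{\left(6936 - -885\right) - 2993} = \frac{7666}{\left(6936 + 885\right) - 2993} = \frac{7666}{7821 - 2993} = \frac{7666}{4828} = 7666 \cdot \frac{1}{4828} = \frac{3833}{2414}$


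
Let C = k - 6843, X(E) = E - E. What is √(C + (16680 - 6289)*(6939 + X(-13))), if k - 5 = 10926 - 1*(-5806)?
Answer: √72113043 ≈ 8491.9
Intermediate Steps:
X(E) = 0
k = 16737 (k = 5 + (10926 - 1*(-5806)) = 5 + (10926 + 5806) = 5 + 16732 = 16737)
C = 9894 (C = 16737 - 6843 = 9894)
√(C + (16680 - 6289)*(6939 + X(-13))) = √(9894 + (16680 - 6289)*(6939 + 0)) = √(9894 + 10391*6939) = √(9894 + 72103149) = √72113043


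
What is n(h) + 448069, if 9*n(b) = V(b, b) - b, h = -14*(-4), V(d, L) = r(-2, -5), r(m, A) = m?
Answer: 4032563/9 ≈ 4.4806e+5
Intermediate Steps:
V(d, L) = -2
h = 56
n(b) = -2/9 - b/9 (n(b) = (-2 - b)/9 = -2/9 - b/9)
n(h) + 448069 = (-2/9 - 1/9*56) + 448069 = (-2/9 - 56/9) + 448069 = -58/9 + 448069 = 4032563/9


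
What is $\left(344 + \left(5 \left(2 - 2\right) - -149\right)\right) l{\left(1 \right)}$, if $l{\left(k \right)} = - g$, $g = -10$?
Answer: $4930$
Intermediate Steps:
$l{\left(k \right)} = 10$ ($l{\left(k \right)} = \left(-1\right) \left(-10\right) = 10$)
$\left(344 + \left(5 \left(2 - 2\right) - -149\right)\right) l{\left(1 \right)} = \left(344 + \left(5 \left(2 - 2\right) - -149\right)\right) 10 = \left(344 + \left(5 \cdot 0 + 149\right)\right) 10 = \left(344 + \left(0 + 149\right)\right) 10 = \left(344 + 149\right) 10 = 493 \cdot 10 = 4930$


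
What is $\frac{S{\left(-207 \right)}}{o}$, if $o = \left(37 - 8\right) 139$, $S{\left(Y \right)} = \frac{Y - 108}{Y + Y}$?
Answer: $\frac{35}{185426} \approx 0.00018875$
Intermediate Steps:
$S{\left(Y \right)} = \frac{-108 + Y}{2 Y}$
$o = 4031$ ($o = 29 \cdot 139 = 4031$)
$\frac{S{\left(-207 \right)}}{o} = \frac{\frac{1}{2} \frac{1}{-207} \left(-108 - 207\right)}{4031} = \frac{1}{2} \left(- \frac{1}{207}\right) \left(-315\right) \frac{1}{4031} = \frac{35}{46} \cdot \frac{1}{4031} = \frac{35}{185426}$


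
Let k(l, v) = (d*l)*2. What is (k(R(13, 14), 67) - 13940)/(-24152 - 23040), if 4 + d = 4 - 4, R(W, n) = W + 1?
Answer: 3513/11798 ≈ 0.29776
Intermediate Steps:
R(W, n) = 1 + W
d = -4 (d = -4 + (4 - 4) = -4 + 0 = -4)
k(l, v) = -8*l (k(l, v) = -4*l*2 = -8*l)
(k(R(13, 14), 67) - 13940)/(-24152 - 23040) = (-8*(1 + 13) - 13940)/(-24152 - 23040) = (-8*14 - 13940)/(-47192) = (-112 - 13940)*(-1/47192) = -14052*(-1/47192) = 3513/11798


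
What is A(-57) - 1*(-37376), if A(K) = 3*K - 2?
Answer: 37203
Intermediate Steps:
A(K) = -2 + 3*K
A(-57) - 1*(-37376) = (-2 + 3*(-57)) - 1*(-37376) = (-2 - 171) + 37376 = -173 + 37376 = 37203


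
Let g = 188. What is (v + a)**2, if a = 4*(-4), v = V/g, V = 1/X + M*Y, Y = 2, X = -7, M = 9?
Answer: 438106761/1731856 ≈ 252.97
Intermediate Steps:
V = 125/7 (V = 1/(-7) + 9*2 = -1/7 + 18 = 125/7 ≈ 17.857)
v = 125/1316 (v = (125/7)/188 = (125/7)*(1/188) = 125/1316 ≈ 0.094985)
a = -16
(v + a)**2 = (125/1316 - 16)**2 = (-20931/1316)**2 = 438106761/1731856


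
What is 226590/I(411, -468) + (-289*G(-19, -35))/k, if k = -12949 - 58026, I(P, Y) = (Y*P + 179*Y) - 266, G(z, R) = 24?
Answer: -416623881/576955775 ≈ -0.72211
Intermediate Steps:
I(P, Y) = -266 + 179*Y + P*Y (I(P, Y) = (P*Y + 179*Y) - 266 = (179*Y + P*Y) - 266 = -266 + 179*Y + P*Y)
k = -70975
226590/I(411, -468) + (-289*G(-19, -35))/k = 226590/(-266 + 179*(-468) + 411*(-468)) - 289*24/(-70975) = 226590/(-266 - 83772 - 192348) - 6936*(-1/70975) = 226590/(-276386) + 408/4175 = 226590*(-1/276386) + 408/4175 = -113295/138193 + 408/4175 = -416623881/576955775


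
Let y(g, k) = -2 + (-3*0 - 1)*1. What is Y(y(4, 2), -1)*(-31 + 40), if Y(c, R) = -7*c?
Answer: 189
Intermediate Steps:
y(g, k) = -3 (y(g, k) = -2 + (0 - 1)*1 = -2 - 1*1 = -2 - 1 = -3)
Y(y(4, 2), -1)*(-31 + 40) = (-7*(-3))*(-31 + 40) = 21*9 = 189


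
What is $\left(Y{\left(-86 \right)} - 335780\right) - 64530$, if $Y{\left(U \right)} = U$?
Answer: $-400396$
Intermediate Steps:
$\left(Y{\left(-86 \right)} - 335780\right) - 64530 = \left(-86 - 335780\right) - 64530 = -335866 - 64530 = -400396$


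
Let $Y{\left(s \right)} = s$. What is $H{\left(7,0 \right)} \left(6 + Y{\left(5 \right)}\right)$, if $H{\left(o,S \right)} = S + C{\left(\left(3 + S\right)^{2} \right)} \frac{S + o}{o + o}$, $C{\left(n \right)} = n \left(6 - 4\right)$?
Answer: $99$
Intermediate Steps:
$C{\left(n \right)} = 2 n$ ($C{\left(n \right)} = n 2 = 2 n$)
$H{\left(o,S \right)} = S + \frac{\left(3 + S\right)^{2} \left(S + o\right)}{o}$ ($H{\left(o,S \right)} = S + 2 \left(3 + S\right)^{2} \frac{S + o}{o + o} = S + 2 \left(3 + S\right)^{2} \frac{S + o}{2 o} = S + \frac{\left(3 + S\right)^{2} \left(S + o\right)}{o}$)
$H{\left(7,0 \right)} \left(6 + Y{\left(5 \right)}\right) = \left(0 + \left(3 + 0\right)^{2} + \frac{0 \left(3 + 0\right)^{2}}{7}\right) \left(6 + 5\right) = \left(0 + 3^{2} + 0 \cdot \frac{1}{7} \cdot 3^{2}\right) 11 = \left(0 + 9 + 0 \cdot \frac{1}{7} \cdot 9\right) 11 = \left(0 + 9 + 0\right) 11 = 9 \cdot 11 = 99$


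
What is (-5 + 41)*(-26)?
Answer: -936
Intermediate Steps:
(-5 + 41)*(-26) = 36*(-26) = -936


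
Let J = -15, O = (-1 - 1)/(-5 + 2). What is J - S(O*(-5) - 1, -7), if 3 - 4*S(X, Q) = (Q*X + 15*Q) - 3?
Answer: -211/6 ≈ -35.167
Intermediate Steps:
O = ⅔ (O = -2/(-3) = -2*(-⅓) = ⅔ ≈ 0.66667)
S(X, Q) = 3/2 - 15*Q/4 - Q*X/4 (S(X, Q) = ¾ - ((Q*X + 15*Q) - 3)/4 = ¾ - ((15*Q + Q*X) - 3)/4 = ¾ - (-3 + 15*Q + Q*X)/4 = ¾ + (¾ - 15*Q/4 - Q*X/4) = 3/2 - 15*Q/4 - Q*X/4)
J - S(O*(-5) - 1, -7) = -15 - (3/2 - 15/4*(-7) - ¼*(-7)*((⅔)*(-5) - 1)) = -15 - (3/2 + 105/4 - ¼*(-7)*(-10/3 - 1)) = -15 - (3/2 + 105/4 - ¼*(-7)*(-13/3)) = -15 - (3/2 + 105/4 - 91/12) = -15 - 1*121/6 = -15 - 121/6 = -211/6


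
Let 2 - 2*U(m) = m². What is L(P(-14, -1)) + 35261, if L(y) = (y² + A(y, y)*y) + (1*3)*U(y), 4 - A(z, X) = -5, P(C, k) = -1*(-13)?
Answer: 70593/2 ≈ 35297.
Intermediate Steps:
U(m) = 1 - m²/2
P(C, k) = 13
A(z, X) = 9 (A(z, X) = 4 - 1*(-5) = 4 + 5 = 9)
L(y) = 3 + 9*y - y²/2 (L(y) = (y² + 9*y) + (1*3)*(1 - y²/2) = (y² + 9*y) + 3*(1 - y²/2) = (y² + 9*y) + (3 - 3*y²/2) = 3 + 9*y - y²/2)
L(P(-14, -1)) + 35261 = (3 + 9*13 - ½*13²) + 35261 = (3 + 117 - ½*169) + 35261 = (3 + 117 - 169/2) + 35261 = 71/2 + 35261 = 70593/2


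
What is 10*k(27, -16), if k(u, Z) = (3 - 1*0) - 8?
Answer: -50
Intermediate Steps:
k(u, Z) = -5 (k(u, Z) = (3 + 0) - 8 = 3 - 8 = -5)
10*k(27, -16) = 10*(-5) = -50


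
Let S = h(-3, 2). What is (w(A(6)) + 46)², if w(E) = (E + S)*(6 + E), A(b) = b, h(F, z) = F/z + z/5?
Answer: 274576/25 ≈ 10983.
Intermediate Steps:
h(F, z) = z/5 + F/z (h(F, z) = F/z + z*(⅕) = F/z + z/5 = z/5 + F/z)
S = -11/10 (S = (⅕)*2 - 3/2 = ⅖ - 3*½ = ⅖ - 3/2 = -11/10 ≈ -1.1000)
w(E) = (6 + E)*(-11/10 + E) (w(E) = (E - 11/10)*(6 + E) = (-11/10 + E)*(6 + E) = (6 + E)*(-11/10 + E))
(w(A(6)) + 46)² = ((-33/5 + 6² + (49/10)*6) + 46)² = ((-33/5 + 36 + 147/5) + 46)² = (294/5 + 46)² = (524/5)² = 274576/25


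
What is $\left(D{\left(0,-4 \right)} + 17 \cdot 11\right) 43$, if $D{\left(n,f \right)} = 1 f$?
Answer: $7869$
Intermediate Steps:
$D{\left(n,f \right)} = f$
$\left(D{\left(0,-4 \right)} + 17 \cdot 11\right) 43 = \left(-4 + 17 \cdot 11\right) 43 = \left(-4 + 187\right) 43 = 183 \cdot 43 = 7869$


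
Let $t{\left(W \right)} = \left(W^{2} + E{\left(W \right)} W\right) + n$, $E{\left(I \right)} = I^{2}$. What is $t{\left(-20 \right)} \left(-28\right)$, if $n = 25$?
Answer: $212100$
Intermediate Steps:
$t{\left(W \right)} = 25 + W^{2} + W^{3}$ ($t{\left(W \right)} = \left(W^{2} + W^{2} W\right) + 25 = \left(W^{2} + W^{3}\right) + 25 = 25 + W^{2} + W^{3}$)
$t{\left(-20 \right)} \left(-28\right) = \left(25 + \left(-20\right)^{2} + \left(-20\right)^{3}\right) \left(-28\right) = \left(25 + 400 - 8000\right) \left(-28\right) = \left(-7575\right) \left(-28\right) = 212100$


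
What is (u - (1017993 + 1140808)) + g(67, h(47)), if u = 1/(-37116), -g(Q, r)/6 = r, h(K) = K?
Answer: -80136524629/37116 ≈ -2.1591e+6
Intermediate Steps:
g(Q, r) = -6*r
u = -1/37116 ≈ -2.6943e-5
(u - (1017993 + 1140808)) + g(67, h(47)) = (-1/37116 - (1017993 + 1140808)) - 6*47 = (-1/37116 - 1*2158801) - 282 = (-1/37116 - 2158801) - 282 = -80126057917/37116 - 282 = -80136524629/37116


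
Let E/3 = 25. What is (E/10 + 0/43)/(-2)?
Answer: -15/4 ≈ -3.7500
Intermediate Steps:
E = 75 (E = 3*25 = 75)
(E/10 + 0/43)/(-2) = (75/10 + 0/43)/(-2) = -(75*(⅒) + 0*(1/43))/2 = -(15/2 + 0)/2 = -½*15/2 = -15/4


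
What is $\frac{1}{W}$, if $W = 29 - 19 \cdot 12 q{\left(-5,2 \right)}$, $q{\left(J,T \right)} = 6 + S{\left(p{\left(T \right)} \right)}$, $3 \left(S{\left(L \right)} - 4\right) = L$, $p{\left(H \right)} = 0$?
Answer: $- \frac{1}{2251} \approx -0.00044425$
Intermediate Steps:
$S{\left(L \right)} = 4 + \frac{L}{3}$
$q{\left(J,T \right)} = 10$ ($q{\left(J,T \right)} = 6 + \left(4 + \frac{1}{3} \cdot 0\right) = 6 + \left(4 + 0\right) = 6 + 4 = 10$)
$W = -2251$ ($W = 29 - 19 \cdot 12 \cdot 10 = 29 - 2280 = -2251$)
$\frac{1}{W} = \frac{1}{-2251} = - \frac{1}{2251}$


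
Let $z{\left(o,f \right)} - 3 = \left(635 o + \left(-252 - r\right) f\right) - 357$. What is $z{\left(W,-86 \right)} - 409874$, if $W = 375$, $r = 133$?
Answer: $-138993$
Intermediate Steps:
$z{\left(o,f \right)} = -354 - 385 f + 635 o$ ($z{\left(o,f \right)} = 3 - \left(357 - 635 o - \left(-252 - 133\right) f\right) = 3 - \left(357 - 635 o + 385 f\right) = -354 - 385 f + 635 o$)
$z{\left(W,-86 \right)} - 409874 = \left(-354 - -33110 + 635 \cdot 375\right) - 409874 = \left(-354 + 33110 + 238125\right) - 409874 = 270881 - 409874 = -138993$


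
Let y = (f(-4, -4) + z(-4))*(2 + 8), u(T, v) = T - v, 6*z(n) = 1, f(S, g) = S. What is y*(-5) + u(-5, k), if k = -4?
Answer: 572/3 ≈ 190.67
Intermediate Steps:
z(n) = ⅙ (z(n) = (⅙)*1 = ⅙)
y = -115/3 (y = (-4 + ⅙)*(2 + 8) = -23/6*10 = -115/3 ≈ -38.333)
y*(-5) + u(-5, k) = -115/3*(-5) + (-5 - 1*(-4)) = 575/3 + (-5 + 4) = 575/3 - 1 = 572/3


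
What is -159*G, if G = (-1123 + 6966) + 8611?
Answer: -2298186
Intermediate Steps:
G = 14454 (G = 5843 + 8611 = 14454)
-159*G = -159*14454 = -2298186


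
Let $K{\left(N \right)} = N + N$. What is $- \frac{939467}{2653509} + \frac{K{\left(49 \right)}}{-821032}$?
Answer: $- \frac{385796256913}{1089307900644} \approx -0.35417$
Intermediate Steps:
$K{\left(N \right)} = 2 N$
$- \frac{939467}{2653509} + \frac{K{\left(49 \right)}}{-821032} = - \frac{939467}{2653509} + \frac{2 \cdot 49}{-821032} = \left(-939467\right) \frac{1}{2653509} + 98 \left(- \frac{1}{821032}\right) = - \frac{939467}{2653509} - \frac{49}{410516} = - \frac{385796256913}{1089307900644}$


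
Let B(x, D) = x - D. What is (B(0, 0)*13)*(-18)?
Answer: 0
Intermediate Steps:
(B(0, 0)*13)*(-18) = ((0 - 1*0)*13)*(-18) = ((0 + 0)*13)*(-18) = (0*13)*(-18) = 0*(-18) = 0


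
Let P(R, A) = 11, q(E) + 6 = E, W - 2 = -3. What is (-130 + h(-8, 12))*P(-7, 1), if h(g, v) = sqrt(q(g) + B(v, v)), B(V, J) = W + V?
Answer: -1430 + 11*I*sqrt(3) ≈ -1430.0 + 19.053*I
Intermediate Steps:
W = -1 (W = 2 - 3 = -1)
q(E) = -6 + E
B(V, J) = -1 + V
h(g, v) = sqrt(-7 + g + v) (h(g, v) = sqrt((-6 + g) + (-1 + v)) = sqrt(-7 + g + v))
(-130 + h(-8, 12))*P(-7, 1) = (-130 + sqrt(-7 - 8 + 12))*11 = (-130 + sqrt(-3))*11 = (-130 + I*sqrt(3))*11 = -1430 + 11*I*sqrt(3)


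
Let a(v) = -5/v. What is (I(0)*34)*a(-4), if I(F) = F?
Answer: 0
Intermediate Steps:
(I(0)*34)*a(-4) = (0*34)*(-5/(-4)) = 0*(-5*(-¼)) = 0*(5/4) = 0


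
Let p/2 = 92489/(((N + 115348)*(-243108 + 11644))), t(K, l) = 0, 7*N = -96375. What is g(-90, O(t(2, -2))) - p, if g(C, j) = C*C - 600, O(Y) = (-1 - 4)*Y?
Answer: 617193838037423/82292511652 ≈ 7500.0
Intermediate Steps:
N = -96375/7 (N = (⅐)*(-96375) = -96375/7 ≈ -13768.)
O(Y) = -5*Y
g(C, j) = -600 + C² (g(C, j) = C² - 600 = -600 + C²)
p = -647423/82292511652 (p = 2*(92489/(((-96375/7 + 115348)*(-243108 + 11644)))) = 2*(92489/(((711061/7)*(-231464)))) = 2*(92489/(-164585023304/7)) = 2*(92489*(-7/164585023304)) = 2*(-647423/164585023304) = -647423/82292511652 ≈ -7.8673e-6)
g(-90, O(t(2, -2))) - p = (-600 + (-90)²) - 1*(-647423/82292511652) = (-600 + 8100) + 647423/82292511652 = 7500 + 647423/82292511652 = 617193838037423/82292511652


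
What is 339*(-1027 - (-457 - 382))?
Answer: -63732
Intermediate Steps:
339*(-1027 - (-457 - 382)) = 339*(-1027 - 1*(-839)) = 339*(-1027 + 839) = 339*(-188) = -63732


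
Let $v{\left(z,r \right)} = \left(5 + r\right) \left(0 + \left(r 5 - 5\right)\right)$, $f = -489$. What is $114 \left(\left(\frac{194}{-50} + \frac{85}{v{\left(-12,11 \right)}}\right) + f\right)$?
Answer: $- \frac{22470483}{400} \approx -56176.0$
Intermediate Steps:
$v{\left(z,r \right)} = \left(-5 + 5 r\right) \left(5 + r\right)$ ($v{\left(z,r \right)} = \left(5 + r\right) \left(0 + \left(5 r - 5\right)\right) = \left(5 + r\right) \left(0 + \left(-5 + 5 r\right)\right) = \left(5 + r\right) \left(-5 + 5 r\right) = \left(-5 + 5 r\right) \left(5 + r\right)$)
$114 \left(\left(\frac{194}{-50} + \frac{85}{v{\left(-12,11 \right)}}\right) + f\right) = 114 \left(\left(\frac{194}{-50} + \frac{85}{-25 + 5 \cdot 11^{2} + 20 \cdot 11}\right) - 489\right) = 114 \left(\left(194 \left(- \frac{1}{50}\right) + \frac{85}{-25 + 5 \cdot 121 + 220}\right) - 489\right) = 114 \left(\left(- \frac{97}{25} + \frac{85}{-25 + 605 + 220}\right) - 489\right) = 114 \left(\left(- \frac{97}{25} + \frac{85}{800}\right) - 489\right) = 114 \left(\left(- \frac{97}{25} + 85 \cdot \frac{1}{800}\right) - 489\right) = 114 \left(\left(- \frac{97}{25} + \frac{17}{160}\right) - 489\right) = 114 \left(- \frac{3019}{800} - 489\right) = 114 \left(- \frac{394219}{800}\right) = - \frac{22470483}{400}$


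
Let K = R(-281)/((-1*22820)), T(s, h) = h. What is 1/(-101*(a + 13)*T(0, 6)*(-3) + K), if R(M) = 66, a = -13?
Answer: -11410/33 ≈ -345.76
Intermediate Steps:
K = -33/11410 (K = 66/((-1*22820)) = 66/(-22820) = 66*(-1/22820) = -33/11410 ≈ -0.0028922)
1/(-101*(a + 13)*T(0, 6)*(-3) + K) = 1/(-101*(-13 + 13)*6*(-3) - 33/11410) = 1/(-0*(-18) - 33/11410) = 1/(-101*0 - 33/11410) = 1/(0 - 33/11410) = 1/(-33/11410) = -11410/33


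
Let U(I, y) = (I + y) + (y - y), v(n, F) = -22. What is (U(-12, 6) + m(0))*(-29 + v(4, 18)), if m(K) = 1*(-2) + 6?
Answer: 102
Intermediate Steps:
U(I, y) = I + y (U(I, y) = (I + y) + 0 = I + y)
m(K) = 4 (m(K) = -2 + 6 = 4)
(U(-12, 6) + m(0))*(-29 + v(4, 18)) = ((-12 + 6) + 4)*(-29 - 22) = (-6 + 4)*(-51) = -2*(-51) = 102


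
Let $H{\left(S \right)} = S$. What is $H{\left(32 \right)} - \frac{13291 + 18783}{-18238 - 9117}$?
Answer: $\frac{907434}{27355} \approx 33.172$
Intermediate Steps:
$H{\left(32 \right)} - \frac{13291 + 18783}{-18238 - 9117} = 32 - \frac{13291 + 18783}{-18238 - 9117} = 32 - \frac{32074}{-27355} = 32 - 32074 \left(- \frac{1}{27355}\right) = 32 - - \frac{32074}{27355} = 32 + \frac{32074}{27355} = \frac{907434}{27355}$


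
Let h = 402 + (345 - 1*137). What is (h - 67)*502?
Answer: 272586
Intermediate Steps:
h = 610 (h = 402 + (345 - 137) = 402 + 208 = 610)
(h - 67)*502 = (610 - 67)*502 = 543*502 = 272586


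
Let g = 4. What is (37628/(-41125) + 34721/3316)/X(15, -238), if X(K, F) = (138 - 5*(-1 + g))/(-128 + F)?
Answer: -79490727297/2795595250 ≈ -28.434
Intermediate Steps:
X(K, F) = 123/(-128 + F) (X(K, F) = (138 - 5*(-1 + 4))/(-128 + F) = (138 - 5*3)/(-128 + F) = (138 - 15)/(-128 + F) = 123/(-128 + F))
(37628/(-41125) + 34721/3316)/X(15, -238) = (37628/(-41125) + 34721/3316)/((123/(-128 - 238))) = (37628*(-1/41125) + 34721*(1/3316))/((123/(-366))) = (-37628/41125 + 34721/3316)/((123*(-1/366))) = 1303126677/(136370500*(-41/122)) = (1303126677/136370500)*(-122/41) = -79490727297/2795595250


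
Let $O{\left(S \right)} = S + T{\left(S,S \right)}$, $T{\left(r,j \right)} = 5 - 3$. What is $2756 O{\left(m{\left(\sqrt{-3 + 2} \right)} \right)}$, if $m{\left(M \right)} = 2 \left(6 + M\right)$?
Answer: $38584 + 5512 i \approx 38584.0 + 5512.0 i$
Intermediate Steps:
$T{\left(r,j \right)} = 2$ ($T{\left(r,j \right)} = 5 - 3 = 2$)
$m{\left(M \right)} = 12 + 2 M$
$O{\left(S \right)} = 2 + S$ ($O{\left(S \right)} = S + 2 = 2 + S$)
$2756 O{\left(m{\left(\sqrt{-3 + 2} \right)} \right)} = 2756 \left(2 + \left(12 + 2 \sqrt{-3 + 2}\right)\right) = 2756 \left(2 + \left(12 + 2 \sqrt{-1}\right)\right) = 2756 \left(2 + \left(12 + 2 i\right)\right) = 2756 \left(14 + 2 i\right) = 38584 + 5512 i$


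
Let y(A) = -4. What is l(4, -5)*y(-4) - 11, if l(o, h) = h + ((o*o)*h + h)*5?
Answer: 1709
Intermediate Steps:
l(o, h) = 6*h + 5*h*o**2 (l(o, h) = h + (o**2*h + h)*5 = h + (h*o**2 + h)*5 = h + (h + h*o**2)*5 = h + (5*h + 5*h*o**2) = 6*h + 5*h*o**2)
l(4, -5)*y(-4) - 11 = -5*(6 + 5*4**2)*(-4) - 11 = -5*(6 + 5*16)*(-4) - 11 = -5*(6 + 80)*(-4) - 11 = -5*86*(-4) - 11 = -430*(-4) - 11 = 1720 - 11 = 1709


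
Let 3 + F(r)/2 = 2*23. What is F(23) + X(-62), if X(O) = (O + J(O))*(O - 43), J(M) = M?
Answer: 13106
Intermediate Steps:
F(r) = 86 (F(r) = -6 + 2*(2*23) = -6 + 2*46 = -6 + 92 = 86)
X(O) = 2*O*(-43 + O) (X(O) = (O + O)*(O - 43) = (2*O)*(-43 + O) = 2*O*(-43 + O))
F(23) + X(-62) = 86 + 2*(-62)*(-43 - 62) = 86 + 2*(-62)*(-105) = 86 + 13020 = 13106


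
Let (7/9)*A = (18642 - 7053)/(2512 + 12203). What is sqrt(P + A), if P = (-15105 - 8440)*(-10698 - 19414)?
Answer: sqrt(10318756916981345)/3815 ≈ 26627.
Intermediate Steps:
A = 3863/3815 (A = 9*((18642 - 7053)/(2512 + 12203))/7 = 9*(11589/14715)/7 = 9*(11589*(1/14715))/7 = (9/7)*(3863/4905) = 3863/3815 ≈ 1.0126)
P = 708987040 (P = -23545*(-30112) = 708987040)
sqrt(P + A) = sqrt(708987040 + 3863/3815) = sqrt(2704785561463/3815) = sqrt(10318756916981345)/3815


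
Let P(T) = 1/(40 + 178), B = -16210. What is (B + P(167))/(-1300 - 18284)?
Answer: 3533779/4269312 ≈ 0.82772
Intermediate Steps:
P(T) = 1/218
(B + P(167))/(-1300 - 18284) = (-16210 + 1/218)/(-1300 - 18284) = -3533779/218/(-19584) = -3533779/218*(-1/19584) = 3533779/4269312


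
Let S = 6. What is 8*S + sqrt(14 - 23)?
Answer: 48 + 3*I ≈ 48.0 + 3.0*I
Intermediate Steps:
8*S + sqrt(14 - 23) = 8*6 + sqrt(14 - 23) = 48 + sqrt(-9) = 48 + 3*I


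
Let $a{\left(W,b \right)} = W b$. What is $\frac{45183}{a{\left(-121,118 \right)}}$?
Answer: $- \frac{45183}{14278} \approx -3.1645$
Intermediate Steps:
$\frac{45183}{a{\left(-121,118 \right)}} = \frac{45183}{\left(-121\right) 118} = \frac{45183}{-14278} = 45183 \left(- \frac{1}{14278}\right) = - \frac{45183}{14278}$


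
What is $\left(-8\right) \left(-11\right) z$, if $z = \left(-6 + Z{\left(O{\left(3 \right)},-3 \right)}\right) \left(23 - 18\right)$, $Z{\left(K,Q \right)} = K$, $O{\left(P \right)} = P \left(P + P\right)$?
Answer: $5280$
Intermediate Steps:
$O{\left(P \right)} = 2 P^{2}$ ($O{\left(P \right)} = P 2 P = 2 P^{2}$)
$z = 60$ ($z = \left(-6 + 2 \cdot 3^{2}\right) \left(23 - 18\right) = \left(-6 + 2 \cdot 9\right) 5 = \left(-6 + 18\right) 5 = 12 \cdot 5 = 60$)
$\left(-8\right) \left(-11\right) z = \left(-8\right) \left(-11\right) 60 = 88 \cdot 60 = 5280$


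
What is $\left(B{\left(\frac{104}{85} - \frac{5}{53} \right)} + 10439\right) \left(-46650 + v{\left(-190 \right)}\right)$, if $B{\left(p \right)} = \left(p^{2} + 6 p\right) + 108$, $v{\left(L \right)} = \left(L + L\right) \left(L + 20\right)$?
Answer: $\frac{153806375639172}{811801} \approx 1.8946 \cdot 10^{8}$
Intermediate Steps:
$v{\left(L \right)} = 2 L \left(20 + L\right)$
$B{\left(p \right)} = 108 + p^{2} + 6 p$
$\left(B{\left(\frac{104}{85} - \frac{5}{53} \right)} + 10439\right) \left(-46650 + v{\left(-190 \right)}\right) = \left(\left(108 + \left(\frac{104}{85} - \frac{5}{53}\right)^{2} + 6 \left(\frac{104}{85} - \frac{5}{53}\right)\right) + 10439\right) \left(-46650 + 2 \left(-190\right) \left(20 - 190\right)\right) = \left(\left(108 + \left(104 \cdot \frac{1}{85} - \frac{5}{53}\right)^{2} + 6 \left(104 \cdot \frac{1}{85} - \frac{5}{53}\right)\right) + 10439\right) \left(-46650 + 2 \left(-190\right) \left(-170\right)\right) = \left(\left(108 + \left(\frac{104}{85} - \frac{5}{53}\right)^{2} + 6 \left(\frac{104}{85} - \frac{5}{53}\right)\right) + 10439\right) \left(-46650 + 64600\right) = \left(\left(108 + \left(\frac{5087}{4505}\right)^{2} + 6 \cdot \frac{5087}{4505}\right) + 10439\right) 17950 = \left(\left(108 + \frac{25877569}{20295025} + \frac{30522}{4505}\right) + 10439\right) 17950 = \left(\frac{2355241879}{20295025} + 10439\right) 17950 = \frac{214215007854}{20295025} \cdot 17950 = \frac{153806375639172}{811801}$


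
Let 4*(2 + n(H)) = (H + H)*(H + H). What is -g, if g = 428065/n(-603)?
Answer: -428065/363607 ≈ -1.1773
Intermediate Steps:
n(H) = -2 + H² (n(H) = -2 + ((H + H)*(H + H))/4 = -2 + ((2*H)*(2*H))/4 = -2 + (4*H²)/4 = -2 + H²)
g = 428065/363607 (g = 428065/(-2 + (-603)²) = 428065/(-2 + 363609) = 428065/363607 ≈ 1.1773)
-g = -1*428065/363607 = -428065/363607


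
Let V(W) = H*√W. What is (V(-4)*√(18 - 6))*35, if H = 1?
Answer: 140*I*√3 ≈ 242.49*I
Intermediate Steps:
V(W) = √W (V(W) = 1*√W = √W)
(V(-4)*√(18 - 6))*35 = (√(-4)*√(18 - 6))*35 = ((2*I)*√12)*35 = ((2*I)*(2*√3))*35 = (4*I*√3)*35 = 140*I*√3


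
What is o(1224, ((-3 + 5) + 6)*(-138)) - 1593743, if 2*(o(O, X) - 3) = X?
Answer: -1594292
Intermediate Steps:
o(O, X) = 3 + X/2
o(1224, ((-3 + 5) + 6)*(-138)) - 1593743 = (3 + (((-3 + 5) + 6)*(-138))/2) - 1593743 = (3 + ((2 + 6)*(-138))/2) - 1593743 = (3 + (8*(-138))/2) - 1593743 = (3 + (½)*(-1104)) - 1593743 = (3 - 552) - 1593743 = -549 - 1593743 = -1594292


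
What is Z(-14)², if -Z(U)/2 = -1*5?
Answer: 100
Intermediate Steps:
Z(U) = 10 (Z(U) = -(-2)*5 = -2*(-5) = 10)
Z(-14)² = 10² = 100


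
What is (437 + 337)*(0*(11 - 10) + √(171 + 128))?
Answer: 774*√299 ≈ 13384.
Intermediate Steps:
(437 + 337)*(0*(11 - 10) + √(171 + 128)) = 774*(0*1 + √299) = 774*(0 + √299) = 774*√299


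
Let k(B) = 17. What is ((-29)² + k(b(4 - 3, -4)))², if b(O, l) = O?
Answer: 736164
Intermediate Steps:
((-29)² + k(b(4 - 3, -4)))² = ((-29)² + 17)² = (841 + 17)² = 858² = 736164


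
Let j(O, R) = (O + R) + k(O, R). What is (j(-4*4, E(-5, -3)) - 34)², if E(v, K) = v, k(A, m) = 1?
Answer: 2916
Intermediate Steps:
j(O, R) = 1 + O + R (j(O, R) = (O + R) + 1 = 1 + O + R)
(j(-4*4, E(-5, -3)) - 34)² = ((1 - 4*4 - 5) - 34)² = ((1 - 16 - 5) - 34)² = (-20 - 34)² = (-54)² = 2916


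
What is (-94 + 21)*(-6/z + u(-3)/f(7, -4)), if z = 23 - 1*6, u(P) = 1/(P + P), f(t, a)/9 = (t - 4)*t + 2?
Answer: 545237/21114 ≈ 25.823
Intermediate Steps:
f(t, a) = 18 + 9*t*(-4 + t) (f(t, a) = 9*((t - 4)*t + 2) = 9*((-4 + t)*t + 2) = 9*(t*(-4 + t) + 2) = 9*(2 + t*(-4 + t)) = 18 + 9*t*(-4 + t))
u(P) = 1/(2*P)
z = 17 (z = 23 - 6 = 17)
(-94 + 21)*(-6/z + u(-3)/f(7, -4)) = (-94 + 21)*(-6/17 + ((1/2)/(-3))/(18 - 36*7 + 9*7**2)) = -73*(-6*1/17 + ((1/2)*(-1/3))/(18 - 252 + 9*49)) = -73*(-6/17 - 1/(6*(18 - 252 + 441))) = -73*(-6/17 - 1/6/207) = -73*(-6/17 - 1/6*1/207) = -73*(-6/17 - 1/1242) = -73*(-7469/21114) = 545237/21114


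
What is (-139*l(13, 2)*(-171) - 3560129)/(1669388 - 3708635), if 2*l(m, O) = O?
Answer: 3536360/2039247 ≈ 1.7341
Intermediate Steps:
l(m, O) = O/2
(-139*l(13, 2)*(-171) - 3560129)/(1669388 - 3708635) = (-139*2/2*(-171) - 3560129)/(1669388 - 3708635) = (-139*1*(-171) - 3560129)/(-2039247) = (-139*(-171) - 3560129)*(-1/2039247) = (23769 - 3560129)*(-1/2039247) = -3536360*(-1/2039247) = 3536360/2039247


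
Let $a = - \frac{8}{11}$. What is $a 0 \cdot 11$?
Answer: $0$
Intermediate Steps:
$a = - \frac{8}{11}$ ($a = \left(-8\right) \frac{1}{11} = - \frac{8}{11} \approx -0.72727$)
$a 0 \cdot 11 = \left(- \frac{8}{11}\right) 0 \cdot 11 = 0 \cdot 11 = 0$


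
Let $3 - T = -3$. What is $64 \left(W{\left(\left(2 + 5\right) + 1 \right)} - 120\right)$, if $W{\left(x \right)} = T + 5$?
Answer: $-6976$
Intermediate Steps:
$T = 6$ ($T = 3 - -3 = 3 + 3 = 6$)
$W{\left(x \right)} = 11$ ($W{\left(x \right)} = 6 + 5 = 11$)
$64 \left(W{\left(\left(2 + 5\right) + 1 \right)} - 120\right) = 64 \left(11 - 120\right) = 64 \left(-109\right) = -6976$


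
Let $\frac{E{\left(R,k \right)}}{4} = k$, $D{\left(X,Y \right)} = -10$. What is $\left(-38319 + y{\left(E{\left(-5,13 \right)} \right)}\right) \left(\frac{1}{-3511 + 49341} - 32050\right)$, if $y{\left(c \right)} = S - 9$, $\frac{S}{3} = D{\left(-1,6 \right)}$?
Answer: $\frac{28171102899321}{22915} \approx 1.2294 \cdot 10^{9}$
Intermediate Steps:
$S = -30$ ($S = 3 \left(-10\right) = -30$)
$E{\left(R,k \right)} = 4 k$
$y{\left(c \right)} = -39$ ($y{\left(c \right)} = -30 - 9 = -39$)
$\left(-38319 + y{\left(E{\left(-5,13 \right)} \right)}\right) \left(\frac{1}{-3511 + 49341} - 32050\right) = \left(-38319 - 39\right) \left(\frac{1}{-3511 + 49341} - 32050\right) = - 38358 \left(\frac{1}{45830} - 32050\right) = \left(-38358\right) \left(- \frac{1468851499}{45830}\right) = \frac{28171102899321}{22915}$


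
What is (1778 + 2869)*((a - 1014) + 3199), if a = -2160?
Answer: 116175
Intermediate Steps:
(1778 + 2869)*((a - 1014) + 3199) = (1778 + 2869)*((-2160 - 1014) + 3199) = 4647*(-3174 + 3199) = 4647*25 = 116175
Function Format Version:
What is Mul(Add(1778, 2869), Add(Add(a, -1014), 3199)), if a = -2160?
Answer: 116175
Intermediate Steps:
Mul(Add(1778, 2869), Add(Add(a, -1014), 3199)) = Mul(Add(1778, 2869), Add(Add(-2160, -1014), 3199)) = Mul(4647, Add(-3174, 3199)) = Mul(4647, 25) = 116175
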